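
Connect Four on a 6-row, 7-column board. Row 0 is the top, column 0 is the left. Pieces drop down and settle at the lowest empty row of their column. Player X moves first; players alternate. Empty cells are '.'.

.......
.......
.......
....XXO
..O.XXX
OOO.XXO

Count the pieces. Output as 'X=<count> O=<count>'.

X=7 O=6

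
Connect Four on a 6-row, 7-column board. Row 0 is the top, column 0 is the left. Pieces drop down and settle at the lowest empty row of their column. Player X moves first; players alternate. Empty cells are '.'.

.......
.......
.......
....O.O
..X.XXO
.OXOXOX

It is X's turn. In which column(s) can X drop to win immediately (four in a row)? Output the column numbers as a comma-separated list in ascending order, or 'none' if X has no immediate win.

Answer: 3

Derivation:
col 0: drop X → no win
col 1: drop X → no win
col 2: drop X → no win
col 3: drop X → WIN!
col 4: drop X → no win
col 5: drop X → no win
col 6: drop X → no win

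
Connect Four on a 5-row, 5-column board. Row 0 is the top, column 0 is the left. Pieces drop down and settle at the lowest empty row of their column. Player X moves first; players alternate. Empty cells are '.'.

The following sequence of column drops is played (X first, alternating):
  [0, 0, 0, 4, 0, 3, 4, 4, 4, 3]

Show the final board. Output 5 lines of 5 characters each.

Move 1: X drops in col 0, lands at row 4
Move 2: O drops in col 0, lands at row 3
Move 3: X drops in col 0, lands at row 2
Move 4: O drops in col 4, lands at row 4
Move 5: X drops in col 0, lands at row 1
Move 6: O drops in col 3, lands at row 4
Move 7: X drops in col 4, lands at row 3
Move 8: O drops in col 4, lands at row 2
Move 9: X drops in col 4, lands at row 1
Move 10: O drops in col 3, lands at row 3

Answer: .....
X...X
X...O
O..OX
X..OO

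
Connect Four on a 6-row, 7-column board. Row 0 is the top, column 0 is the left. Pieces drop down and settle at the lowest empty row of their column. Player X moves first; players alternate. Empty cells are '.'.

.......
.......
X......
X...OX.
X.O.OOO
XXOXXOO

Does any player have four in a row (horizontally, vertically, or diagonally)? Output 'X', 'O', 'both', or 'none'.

X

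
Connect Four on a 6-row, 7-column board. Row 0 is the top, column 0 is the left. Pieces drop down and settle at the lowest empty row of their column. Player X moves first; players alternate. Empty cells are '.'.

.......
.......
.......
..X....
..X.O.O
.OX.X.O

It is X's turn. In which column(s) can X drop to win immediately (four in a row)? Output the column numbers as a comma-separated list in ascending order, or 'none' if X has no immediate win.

Answer: 2

Derivation:
col 0: drop X → no win
col 1: drop X → no win
col 2: drop X → WIN!
col 3: drop X → no win
col 4: drop X → no win
col 5: drop X → no win
col 6: drop X → no win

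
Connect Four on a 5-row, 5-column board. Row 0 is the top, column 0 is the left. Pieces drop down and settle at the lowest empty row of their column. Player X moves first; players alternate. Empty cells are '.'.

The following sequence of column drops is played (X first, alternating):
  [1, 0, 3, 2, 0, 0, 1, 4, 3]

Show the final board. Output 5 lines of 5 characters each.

Move 1: X drops in col 1, lands at row 4
Move 2: O drops in col 0, lands at row 4
Move 3: X drops in col 3, lands at row 4
Move 4: O drops in col 2, lands at row 4
Move 5: X drops in col 0, lands at row 3
Move 6: O drops in col 0, lands at row 2
Move 7: X drops in col 1, lands at row 3
Move 8: O drops in col 4, lands at row 4
Move 9: X drops in col 3, lands at row 3

Answer: .....
.....
O....
XX.X.
OXOXO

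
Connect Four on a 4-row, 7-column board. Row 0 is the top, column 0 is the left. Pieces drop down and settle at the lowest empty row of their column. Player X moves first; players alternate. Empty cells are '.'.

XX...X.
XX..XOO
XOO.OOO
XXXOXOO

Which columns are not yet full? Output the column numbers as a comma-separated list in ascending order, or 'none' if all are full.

Answer: 2,3,4,6

Derivation:
col 0: top cell = 'X' → FULL
col 1: top cell = 'X' → FULL
col 2: top cell = '.' → open
col 3: top cell = '.' → open
col 4: top cell = '.' → open
col 5: top cell = 'X' → FULL
col 6: top cell = '.' → open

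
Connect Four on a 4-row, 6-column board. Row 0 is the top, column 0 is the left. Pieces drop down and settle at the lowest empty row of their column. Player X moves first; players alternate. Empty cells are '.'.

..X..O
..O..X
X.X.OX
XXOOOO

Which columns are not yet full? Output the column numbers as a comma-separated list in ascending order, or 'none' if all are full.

col 0: top cell = '.' → open
col 1: top cell = '.' → open
col 2: top cell = 'X' → FULL
col 3: top cell = '.' → open
col 4: top cell = '.' → open
col 5: top cell = 'O' → FULL

Answer: 0,1,3,4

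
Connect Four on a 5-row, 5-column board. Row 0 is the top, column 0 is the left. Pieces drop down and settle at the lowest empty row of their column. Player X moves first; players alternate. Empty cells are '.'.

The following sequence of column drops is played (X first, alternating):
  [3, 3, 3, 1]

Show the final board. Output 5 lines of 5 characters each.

Move 1: X drops in col 3, lands at row 4
Move 2: O drops in col 3, lands at row 3
Move 3: X drops in col 3, lands at row 2
Move 4: O drops in col 1, lands at row 4

Answer: .....
.....
...X.
...O.
.O.X.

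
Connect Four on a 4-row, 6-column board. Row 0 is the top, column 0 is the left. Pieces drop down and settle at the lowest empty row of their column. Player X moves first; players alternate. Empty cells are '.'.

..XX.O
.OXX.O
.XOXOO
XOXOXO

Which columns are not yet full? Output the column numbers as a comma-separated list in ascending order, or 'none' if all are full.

col 0: top cell = '.' → open
col 1: top cell = '.' → open
col 2: top cell = 'X' → FULL
col 3: top cell = 'X' → FULL
col 4: top cell = '.' → open
col 5: top cell = 'O' → FULL

Answer: 0,1,4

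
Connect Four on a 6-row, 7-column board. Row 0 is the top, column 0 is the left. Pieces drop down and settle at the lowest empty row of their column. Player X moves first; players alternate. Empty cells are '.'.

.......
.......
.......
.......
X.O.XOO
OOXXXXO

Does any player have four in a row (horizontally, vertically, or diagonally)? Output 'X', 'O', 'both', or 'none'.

X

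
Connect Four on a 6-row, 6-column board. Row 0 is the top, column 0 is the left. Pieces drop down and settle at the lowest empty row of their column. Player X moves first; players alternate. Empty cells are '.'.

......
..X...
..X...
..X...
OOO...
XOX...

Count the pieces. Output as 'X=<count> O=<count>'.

X=5 O=4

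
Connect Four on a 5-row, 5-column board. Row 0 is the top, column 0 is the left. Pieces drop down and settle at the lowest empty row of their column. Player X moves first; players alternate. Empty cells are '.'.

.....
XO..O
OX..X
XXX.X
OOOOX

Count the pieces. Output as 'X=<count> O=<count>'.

X=8 O=7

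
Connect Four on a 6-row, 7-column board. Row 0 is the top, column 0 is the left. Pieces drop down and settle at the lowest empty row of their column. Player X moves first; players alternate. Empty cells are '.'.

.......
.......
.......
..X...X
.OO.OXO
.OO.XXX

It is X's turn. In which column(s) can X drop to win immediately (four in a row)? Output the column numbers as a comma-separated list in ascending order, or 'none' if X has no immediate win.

Answer: 3

Derivation:
col 0: drop X → no win
col 1: drop X → no win
col 2: drop X → no win
col 3: drop X → WIN!
col 4: drop X → no win
col 5: drop X → no win
col 6: drop X → no win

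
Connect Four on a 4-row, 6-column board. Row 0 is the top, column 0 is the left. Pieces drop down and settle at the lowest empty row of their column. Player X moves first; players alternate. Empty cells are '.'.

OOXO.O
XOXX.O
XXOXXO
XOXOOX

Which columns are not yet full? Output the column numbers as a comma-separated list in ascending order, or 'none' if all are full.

Answer: 4

Derivation:
col 0: top cell = 'O' → FULL
col 1: top cell = 'O' → FULL
col 2: top cell = 'X' → FULL
col 3: top cell = 'O' → FULL
col 4: top cell = '.' → open
col 5: top cell = 'O' → FULL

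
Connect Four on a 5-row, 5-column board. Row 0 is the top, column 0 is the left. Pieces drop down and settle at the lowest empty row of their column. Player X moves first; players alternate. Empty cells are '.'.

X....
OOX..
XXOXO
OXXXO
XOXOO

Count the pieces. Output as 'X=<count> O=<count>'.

X=10 O=9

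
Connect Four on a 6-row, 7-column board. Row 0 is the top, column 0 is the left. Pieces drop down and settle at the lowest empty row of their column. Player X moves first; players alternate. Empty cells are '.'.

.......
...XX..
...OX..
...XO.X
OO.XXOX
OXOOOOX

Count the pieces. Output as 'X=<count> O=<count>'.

X=10 O=10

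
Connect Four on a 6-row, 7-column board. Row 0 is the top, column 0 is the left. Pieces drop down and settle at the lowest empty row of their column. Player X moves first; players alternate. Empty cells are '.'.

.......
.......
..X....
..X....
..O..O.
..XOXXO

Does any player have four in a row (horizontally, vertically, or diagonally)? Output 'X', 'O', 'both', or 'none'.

none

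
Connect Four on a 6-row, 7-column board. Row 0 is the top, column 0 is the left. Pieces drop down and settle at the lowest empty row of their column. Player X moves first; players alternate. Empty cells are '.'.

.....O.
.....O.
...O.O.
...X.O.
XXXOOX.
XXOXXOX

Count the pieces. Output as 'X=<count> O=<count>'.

X=10 O=9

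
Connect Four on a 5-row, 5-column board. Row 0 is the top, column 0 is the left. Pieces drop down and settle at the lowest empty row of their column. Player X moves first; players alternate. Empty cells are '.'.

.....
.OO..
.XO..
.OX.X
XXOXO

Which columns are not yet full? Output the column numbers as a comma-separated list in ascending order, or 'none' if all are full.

Answer: 0,1,2,3,4

Derivation:
col 0: top cell = '.' → open
col 1: top cell = '.' → open
col 2: top cell = '.' → open
col 3: top cell = '.' → open
col 4: top cell = '.' → open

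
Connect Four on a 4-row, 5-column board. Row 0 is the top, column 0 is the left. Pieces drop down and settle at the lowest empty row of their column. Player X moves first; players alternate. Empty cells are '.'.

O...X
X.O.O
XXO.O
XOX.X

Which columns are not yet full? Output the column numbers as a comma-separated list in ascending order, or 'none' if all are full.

Answer: 1,2,3

Derivation:
col 0: top cell = 'O' → FULL
col 1: top cell = '.' → open
col 2: top cell = '.' → open
col 3: top cell = '.' → open
col 4: top cell = 'X' → FULL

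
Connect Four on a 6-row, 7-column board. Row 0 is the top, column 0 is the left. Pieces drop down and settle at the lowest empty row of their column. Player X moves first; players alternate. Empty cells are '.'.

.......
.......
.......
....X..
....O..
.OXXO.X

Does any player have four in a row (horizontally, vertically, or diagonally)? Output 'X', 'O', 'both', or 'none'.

none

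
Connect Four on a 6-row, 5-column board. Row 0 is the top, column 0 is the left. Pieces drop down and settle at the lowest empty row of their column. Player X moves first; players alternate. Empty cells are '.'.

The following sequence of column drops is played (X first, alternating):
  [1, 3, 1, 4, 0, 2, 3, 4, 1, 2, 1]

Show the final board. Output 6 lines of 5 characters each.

Move 1: X drops in col 1, lands at row 5
Move 2: O drops in col 3, lands at row 5
Move 3: X drops in col 1, lands at row 4
Move 4: O drops in col 4, lands at row 5
Move 5: X drops in col 0, lands at row 5
Move 6: O drops in col 2, lands at row 5
Move 7: X drops in col 3, lands at row 4
Move 8: O drops in col 4, lands at row 4
Move 9: X drops in col 1, lands at row 3
Move 10: O drops in col 2, lands at row 4
Move 11: X drops in col 1, lands at row 2

Answer: .....
.....
.X...
.X...
.XOXO
XXOOO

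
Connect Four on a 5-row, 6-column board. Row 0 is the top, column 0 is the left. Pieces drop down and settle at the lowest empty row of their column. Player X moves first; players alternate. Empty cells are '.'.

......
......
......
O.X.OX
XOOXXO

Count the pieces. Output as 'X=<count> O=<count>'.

X=5 O=5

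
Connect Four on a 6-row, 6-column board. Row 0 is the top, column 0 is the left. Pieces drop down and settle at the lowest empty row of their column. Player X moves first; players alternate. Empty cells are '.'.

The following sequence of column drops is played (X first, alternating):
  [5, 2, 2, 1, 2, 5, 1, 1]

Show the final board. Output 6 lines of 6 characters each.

Move 1: X drops in col 5, lands at row 5
Move 2: O drops in col 2, lands at row 5
Move 3: X drops in col 2, lands at row 4
Move 4: O drops in col 1, lands at row 5
Move 5: X drops in col 2, lands at row 3
Move 6: O drops in col 5, lands at row 4
Move 7: X drops in col 1, lands at row 4
Move 8: O drops in col 1, lands at row 3

Answer: ......
......
......
.OX...
.XX..O
.OO..X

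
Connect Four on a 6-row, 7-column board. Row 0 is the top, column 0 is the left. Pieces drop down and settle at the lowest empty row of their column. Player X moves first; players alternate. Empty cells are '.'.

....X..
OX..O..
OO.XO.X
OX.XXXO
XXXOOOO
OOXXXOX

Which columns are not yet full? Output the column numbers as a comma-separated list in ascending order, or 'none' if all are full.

col 0: top cell = '.' → open
col 1: top cell = '.' → open
col 2: top cell = '.' → open
col 3: top cell = '.' → open
col 4: top cell = 'X' → FULL
col 5: top cell = '.' → open
col 6: top cell = '.' → open

Answer: 0,1,2,3,5,6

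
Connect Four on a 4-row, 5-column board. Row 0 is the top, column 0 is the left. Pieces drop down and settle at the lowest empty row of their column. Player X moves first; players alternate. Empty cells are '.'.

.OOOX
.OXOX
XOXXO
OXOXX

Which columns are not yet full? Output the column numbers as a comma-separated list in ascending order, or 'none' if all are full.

Answer: 0

Derivation:
col 0: top cell = '.' → open
col 1: top cell = 'O' → FULL
col 2: top cell = 'O' → FULL
col 3: top cell = 'O' → FULL
col 4: top cell = 'X' → FULL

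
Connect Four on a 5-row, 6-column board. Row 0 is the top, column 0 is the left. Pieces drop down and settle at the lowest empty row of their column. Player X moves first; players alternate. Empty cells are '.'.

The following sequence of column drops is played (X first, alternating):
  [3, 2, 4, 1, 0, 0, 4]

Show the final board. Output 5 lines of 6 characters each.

Move 1: X drops in col 3, lands at row 4
Move 2: O drops in col 2, lands at row 4
Move 3: X drops in col 4, lands at row 4
Move 4: O drops in col 1, lands at row 4
Move 5: X drops in col 0, lands at row 4
Move 6: O drops in col 0, lands at row 3
Move 7: X drops in col 4, lands at row 3

Answer: ......
......
......
O...X.
XOOXX.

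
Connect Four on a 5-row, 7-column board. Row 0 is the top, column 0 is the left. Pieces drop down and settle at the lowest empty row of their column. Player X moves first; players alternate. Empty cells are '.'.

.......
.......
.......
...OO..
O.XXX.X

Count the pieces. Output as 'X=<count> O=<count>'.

X=4 O=3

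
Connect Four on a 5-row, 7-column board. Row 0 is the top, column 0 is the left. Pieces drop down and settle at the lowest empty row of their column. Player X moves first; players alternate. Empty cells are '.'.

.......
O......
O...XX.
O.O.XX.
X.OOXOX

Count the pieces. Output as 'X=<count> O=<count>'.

X=7 O=7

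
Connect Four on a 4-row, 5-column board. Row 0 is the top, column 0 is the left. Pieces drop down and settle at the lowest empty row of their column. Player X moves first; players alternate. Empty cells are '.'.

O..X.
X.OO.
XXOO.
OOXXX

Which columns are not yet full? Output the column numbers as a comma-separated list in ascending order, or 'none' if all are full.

Answer: 1,2,4

Derivation:
col 0: top cell = 'O' → FULL
col 1: top cell = '.' → open
col 2: top cell = '.' → open
col 3: top cell = 'X' → FULL
col 4: top cell = '.' → open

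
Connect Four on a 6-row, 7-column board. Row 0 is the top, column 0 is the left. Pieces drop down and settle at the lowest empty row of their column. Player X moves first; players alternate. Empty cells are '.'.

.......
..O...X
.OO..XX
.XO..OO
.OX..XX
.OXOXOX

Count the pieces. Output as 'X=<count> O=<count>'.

X=10 O=10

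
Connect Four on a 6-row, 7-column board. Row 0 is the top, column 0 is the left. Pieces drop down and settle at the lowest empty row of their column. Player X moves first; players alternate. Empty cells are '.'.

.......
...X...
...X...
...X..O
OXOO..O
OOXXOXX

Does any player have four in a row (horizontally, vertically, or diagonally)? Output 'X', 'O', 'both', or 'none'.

none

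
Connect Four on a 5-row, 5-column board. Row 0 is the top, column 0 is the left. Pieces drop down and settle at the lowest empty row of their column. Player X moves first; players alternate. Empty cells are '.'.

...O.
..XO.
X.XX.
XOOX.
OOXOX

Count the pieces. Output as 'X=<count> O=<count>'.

X=8 O=7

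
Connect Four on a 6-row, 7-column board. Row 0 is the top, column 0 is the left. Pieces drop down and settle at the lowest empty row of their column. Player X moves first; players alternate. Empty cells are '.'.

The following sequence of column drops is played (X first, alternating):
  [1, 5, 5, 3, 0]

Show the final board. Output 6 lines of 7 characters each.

Answer: .......
.......
.......
.......
.....X.
XX.O.O.

Derivation:
Move 1: X drops in col 1, lands at row 5
Move 2: O drops in col 5, lands at row 5
Move 3: X drops in col 5, lands at row 4
Move 4: O drops in col 3, lands at row 5
Move 5: X drops in col 0, lands at row 5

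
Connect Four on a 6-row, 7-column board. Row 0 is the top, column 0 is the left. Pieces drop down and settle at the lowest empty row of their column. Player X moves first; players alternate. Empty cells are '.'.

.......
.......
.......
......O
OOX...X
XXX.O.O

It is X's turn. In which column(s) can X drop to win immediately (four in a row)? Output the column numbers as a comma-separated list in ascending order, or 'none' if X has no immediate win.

col 0: drop X → no win
col 1: drop X → no win
col 2: drop X → no win
col 3: drop X → WIN!
col 4: drop X → no win
col 5: drop X → no win
col 6: drop X → no win

Answer: 3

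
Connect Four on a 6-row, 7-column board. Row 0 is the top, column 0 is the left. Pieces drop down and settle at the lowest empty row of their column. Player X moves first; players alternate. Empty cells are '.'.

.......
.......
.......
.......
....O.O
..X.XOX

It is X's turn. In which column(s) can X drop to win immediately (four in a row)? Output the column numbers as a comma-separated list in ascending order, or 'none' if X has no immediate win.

col 0: drop X → no win
col 1: drop X → no win
col 2: drop X → no win
col 3: drop X → no win
col 4: drop X → no win
col 5: drop X → no win
col 6: drop X → no win

Answer: none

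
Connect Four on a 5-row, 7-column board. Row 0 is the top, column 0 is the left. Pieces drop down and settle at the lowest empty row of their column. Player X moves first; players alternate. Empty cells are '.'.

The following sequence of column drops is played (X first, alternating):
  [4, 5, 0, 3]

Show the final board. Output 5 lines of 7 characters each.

Answer: .......
.......
.......
.......
X..OXO.

Derivation:
Move 1: X drops in col 4, lands at row 4
Move 2: O drops in col 5, lands at row 4
Move 3: X drops in col 0, lands at row 4
Move 4: O drops in col 3, lands at row 4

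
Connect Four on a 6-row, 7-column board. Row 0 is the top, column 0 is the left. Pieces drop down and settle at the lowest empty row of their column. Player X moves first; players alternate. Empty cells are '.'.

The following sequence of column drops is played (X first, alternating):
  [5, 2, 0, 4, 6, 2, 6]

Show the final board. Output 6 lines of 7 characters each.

Answer: .......
.......
.......
.......
..O...X
X.O.OXX

Derivation:
Move 1: X drops in col 5, lands at row 5
Move 2: O drops in col 2, lands at row 5
Move 3: X drops in col 0, lands at row 5
Move 4: O drops in col 4, lands at row 5
Move 5: X drops in col 6, lands at row 5
Move 6: O drops in col 2, lands at row 4
Move 7: X drops in col 6, lands at row 4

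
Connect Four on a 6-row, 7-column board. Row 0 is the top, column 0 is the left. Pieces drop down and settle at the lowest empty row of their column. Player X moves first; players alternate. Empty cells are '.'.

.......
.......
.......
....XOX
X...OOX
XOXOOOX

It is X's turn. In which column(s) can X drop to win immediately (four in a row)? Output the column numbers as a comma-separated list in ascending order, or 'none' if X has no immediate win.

col 0: drop X → no win
col 1: drop X → no win
col 2: drop X → no win
col 3: drop X → no win
col 4: drop X → no win
col 5: drop X → no win
col 6: drop X → WIN!

Answer: 6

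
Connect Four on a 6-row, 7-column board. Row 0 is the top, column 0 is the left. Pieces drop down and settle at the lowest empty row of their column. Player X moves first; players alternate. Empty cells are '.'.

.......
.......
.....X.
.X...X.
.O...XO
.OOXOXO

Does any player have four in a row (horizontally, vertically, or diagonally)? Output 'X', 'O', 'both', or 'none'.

X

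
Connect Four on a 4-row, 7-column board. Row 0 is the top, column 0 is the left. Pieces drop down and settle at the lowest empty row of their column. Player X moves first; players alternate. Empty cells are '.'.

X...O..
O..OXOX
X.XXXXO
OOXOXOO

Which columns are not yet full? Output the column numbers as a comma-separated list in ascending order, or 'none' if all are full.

col 0: top cell = 'X' → FULL
col 1: top cell = '.' → open
col 2: top cell = '.' → open
col 3: top cell = '.' → open
col 4: top cell = 'O' → FULL
col 5: top cell = '.' → open
col 6: top cell = '.' → open

Answer: 1,2,3,5,6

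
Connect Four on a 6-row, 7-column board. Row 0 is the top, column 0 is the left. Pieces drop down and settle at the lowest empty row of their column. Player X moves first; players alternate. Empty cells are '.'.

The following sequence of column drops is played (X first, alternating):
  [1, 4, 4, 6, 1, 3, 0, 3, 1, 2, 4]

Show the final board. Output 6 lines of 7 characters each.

Move 1: X drops in col 1, lands at row 5
Move 2: O drops in col 4, lands at row 5
Move 3: X drops in col 4, lands at row 4
Move 4: O drops in col 6, lands at row 5
Move 5: X drops in col 1, lands at row 4
Move 6: O drops in col 3, lands at row 5
Move 7: X drops in col 0, lands at row 5
Move 8: O drops in col 3, lands at row 4
Move 9: X drops in col 1, lands at row 3
Move 10: O drops in col 2, lands at row 5
Move 11: X drops in col 4, lands at row 3

Answer: .......
.......
.......
.X..X..
.X.OX..
XXOOO.O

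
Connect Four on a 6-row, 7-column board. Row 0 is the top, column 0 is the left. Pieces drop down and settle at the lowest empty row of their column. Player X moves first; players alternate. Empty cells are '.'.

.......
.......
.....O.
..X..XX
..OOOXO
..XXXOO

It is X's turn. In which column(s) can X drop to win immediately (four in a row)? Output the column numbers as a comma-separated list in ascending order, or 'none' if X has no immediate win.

col 0: drop X → no win
col 1: drop X → WIN!
col 2: drop X → no win
col 3: drop X → no win
col 4: drop X → no win
col 5: drop X → no win
col 6: drop X → no win

Answer: 1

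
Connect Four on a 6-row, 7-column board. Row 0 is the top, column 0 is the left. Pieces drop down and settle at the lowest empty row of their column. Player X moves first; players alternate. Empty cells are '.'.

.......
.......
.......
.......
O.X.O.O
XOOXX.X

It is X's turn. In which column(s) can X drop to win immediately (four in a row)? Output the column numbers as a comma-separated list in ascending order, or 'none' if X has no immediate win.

col 0: drop X → no win
col 1: drop X → no win
col 2: drop X → no win
col 3: drop X → no win
col 4: drop X → no win
col 5: drop X → WIN!
col 6: drop X → no win

Answer: 5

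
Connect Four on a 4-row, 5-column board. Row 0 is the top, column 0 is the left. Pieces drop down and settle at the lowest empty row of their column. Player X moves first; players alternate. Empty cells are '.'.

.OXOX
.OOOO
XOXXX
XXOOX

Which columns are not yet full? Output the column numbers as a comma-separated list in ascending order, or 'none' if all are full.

col 0: top cell = '.' → open
col 1: top cell = 'O' → FULL
col 2: top cell = 'X' → FULL
col 3: top cell = 'O' → FULL
col 4: top cell = 'X' → FULL

Answer: 0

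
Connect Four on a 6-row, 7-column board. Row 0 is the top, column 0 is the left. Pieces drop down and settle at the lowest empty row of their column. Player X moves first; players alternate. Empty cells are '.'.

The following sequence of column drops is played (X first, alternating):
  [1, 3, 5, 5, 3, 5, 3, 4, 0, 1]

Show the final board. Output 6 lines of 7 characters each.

Answer: .......
.......
.......
...X.O.
.O.X.O.
XX.OOX.

Derivation:
Move 1: X drops in col 1, lands at row 5
Move 2: O drops in col 3, lands at row 5
Move 3: X drops in col 5, lands at row 5
Move 4: O drops in col 5, lands at row 4
Move 5: X drops in col 3, lands at row 4
Move 6: O drops in col 5, lands at row 3
Move 7: X drops in col 3, lands at row 3
Move 8: O drops in col 4, lands at row 5
Move 9: X drops in col 0, lands at row 5
Move 10: O drops in col 1, lands at row 4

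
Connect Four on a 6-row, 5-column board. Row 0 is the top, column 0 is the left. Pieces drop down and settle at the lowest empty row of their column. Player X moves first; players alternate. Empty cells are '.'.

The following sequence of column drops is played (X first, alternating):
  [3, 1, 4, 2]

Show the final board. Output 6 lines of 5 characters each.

Answer: .....
.....
.....
.....
.....
.OOXX

Derivation:
Move 1: X drops in col 3, lands at row 5
Move 2: O drops in col 1, lands at row 5
Move 3: X drops in col 4, lands at row 5
Move 4: O drops in col 2, lands at row 5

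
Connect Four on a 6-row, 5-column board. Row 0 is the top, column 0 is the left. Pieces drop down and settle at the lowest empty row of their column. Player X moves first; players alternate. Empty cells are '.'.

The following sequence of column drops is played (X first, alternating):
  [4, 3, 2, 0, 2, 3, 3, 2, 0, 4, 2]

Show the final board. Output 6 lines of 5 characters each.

Answer: .....
.....
..X..
..OX.
X.XOO
O.XOX

Derivation:
Move 1: X drops in col 4, lands at row 5
Move 2: O drops in col 3, lands at row 5
Move 3: X drops in col 2, lands at row 5
Move 4: O drops in col 0, lands at row 5
Move 5: X drops in col 2, lands at row 4
Move 6: O drops in col 3, lands at row 4
Move 7: X drops in col 3, lands at row 3
Move 8: O drops in col 2, lands at row 3
Move 9: X drops in col 0, lands at row 4
Move 10: O drops in col 4, lands at row 4
Move 11: X drops in col 2, lands at row 2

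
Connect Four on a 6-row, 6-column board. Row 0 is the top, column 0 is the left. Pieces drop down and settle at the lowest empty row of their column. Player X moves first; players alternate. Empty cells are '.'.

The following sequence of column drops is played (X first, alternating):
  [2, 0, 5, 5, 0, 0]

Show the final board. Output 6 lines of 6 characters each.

Answer: ......
......
......
O.....
X....O
O.X..X

Derivation:
Move 1: X drops in col 2, lands at row 5
Move 2: O drops in col 0, lands at row 5
Move 3: X drops in col 5, lands at row 5
Move 4: O drops in col 5, lands at row 4
Move 5: X drops in col 0, lands at row 4
Move 6: O drops in col 0, lands at row 3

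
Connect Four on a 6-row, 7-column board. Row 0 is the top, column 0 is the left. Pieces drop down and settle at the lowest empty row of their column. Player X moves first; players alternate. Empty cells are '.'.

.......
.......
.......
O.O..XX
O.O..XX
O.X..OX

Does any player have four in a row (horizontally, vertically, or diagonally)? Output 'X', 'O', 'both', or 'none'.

none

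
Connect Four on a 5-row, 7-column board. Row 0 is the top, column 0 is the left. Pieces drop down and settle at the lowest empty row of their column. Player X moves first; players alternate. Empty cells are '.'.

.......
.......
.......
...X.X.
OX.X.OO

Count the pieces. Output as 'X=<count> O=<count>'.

X=4 O=3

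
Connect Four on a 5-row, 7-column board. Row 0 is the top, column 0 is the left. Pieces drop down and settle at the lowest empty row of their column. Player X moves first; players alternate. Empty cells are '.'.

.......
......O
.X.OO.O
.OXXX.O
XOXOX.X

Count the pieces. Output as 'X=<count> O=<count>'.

X=8 O=8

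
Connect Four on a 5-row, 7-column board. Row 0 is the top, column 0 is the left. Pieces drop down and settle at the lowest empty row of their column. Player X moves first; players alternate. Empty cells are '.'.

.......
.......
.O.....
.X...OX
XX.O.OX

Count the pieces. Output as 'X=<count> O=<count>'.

X=5 O=4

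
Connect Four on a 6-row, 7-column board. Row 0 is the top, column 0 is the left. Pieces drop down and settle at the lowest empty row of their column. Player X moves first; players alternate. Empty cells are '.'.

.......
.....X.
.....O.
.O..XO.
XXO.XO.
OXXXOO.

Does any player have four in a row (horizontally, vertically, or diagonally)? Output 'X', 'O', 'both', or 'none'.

O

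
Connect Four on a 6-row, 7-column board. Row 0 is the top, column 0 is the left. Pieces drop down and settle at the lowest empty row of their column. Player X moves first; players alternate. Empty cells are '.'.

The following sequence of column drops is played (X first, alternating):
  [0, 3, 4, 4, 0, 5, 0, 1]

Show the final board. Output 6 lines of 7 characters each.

Answer: .......
.......
.......
X......
X...O..
XO.OXO.

Derivation:
Move 1: X drops in col 0, lands at row 5
Move 2: O drops in col 3, lands at row 5
Move 3: X drops in col 4, lands at row 5
Move 4: O drops in col 4, lands at row 4
Move 5: X drops in col 0, lands at row 4
Move 6: O drops in col 5, lands at row 5
Move 7: X drops in col 0, lands at row 3
Move 8: O drops in col 1, lands at row 5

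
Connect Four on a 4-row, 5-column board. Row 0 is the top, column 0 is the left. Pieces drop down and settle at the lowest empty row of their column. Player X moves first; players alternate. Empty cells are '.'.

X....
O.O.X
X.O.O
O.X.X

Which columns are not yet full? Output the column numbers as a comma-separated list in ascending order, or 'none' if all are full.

Answer: 1,2,3,4

Derivation:
col 0: top cell = 'X' → FULL
col 1: top cell = '.' → open
col 2: top cell = '.' → open
col 3: top cell = '.' → open
col 4: top cell = '.' → open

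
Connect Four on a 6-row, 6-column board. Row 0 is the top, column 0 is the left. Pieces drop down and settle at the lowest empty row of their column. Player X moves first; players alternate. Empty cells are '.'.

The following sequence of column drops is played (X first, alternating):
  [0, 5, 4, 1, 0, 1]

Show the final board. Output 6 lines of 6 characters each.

Answer: ......
......
......
......
XO....
XO..XO

Derivation:
Move 1: X drops in col 0, lands at row 5
Move 2: O drops in col 5, lands at row 5
Move 3: X drops in col 4, lands at row 5
Move 4: O drops in col 1, lands at row 5
Move 5: X drops in col 0, lands at row 4
Move 6: O drops in col 1, lands at row 4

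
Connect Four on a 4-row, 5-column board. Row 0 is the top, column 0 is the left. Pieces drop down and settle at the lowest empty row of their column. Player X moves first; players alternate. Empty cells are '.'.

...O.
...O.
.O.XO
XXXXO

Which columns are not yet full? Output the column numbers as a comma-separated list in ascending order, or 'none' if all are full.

col 0: top cell = '.' → open
col 1: top cell = '.' → open
col 2: top cell = '.' → open
col 3: top cell = 'O' → FULL
col 4: top cell = '.' → open

Answer: 0,1,2,4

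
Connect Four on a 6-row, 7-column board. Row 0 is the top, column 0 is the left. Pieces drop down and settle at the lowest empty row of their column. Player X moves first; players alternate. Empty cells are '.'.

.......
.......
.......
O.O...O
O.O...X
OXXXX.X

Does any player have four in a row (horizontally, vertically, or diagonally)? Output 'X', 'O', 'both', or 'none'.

X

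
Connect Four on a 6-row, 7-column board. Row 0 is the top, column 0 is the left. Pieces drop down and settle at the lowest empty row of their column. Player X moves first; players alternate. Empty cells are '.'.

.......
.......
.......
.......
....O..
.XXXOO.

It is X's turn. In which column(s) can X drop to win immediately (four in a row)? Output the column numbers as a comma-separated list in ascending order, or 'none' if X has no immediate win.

col 0: drop X → WIN!
col 1: drop X → no win
col 2: drop X → no win
col 3: drop X → no win
col 4: drop X → no win
col 5: drop X → no win
col 6: drop X → no win

Answer: 0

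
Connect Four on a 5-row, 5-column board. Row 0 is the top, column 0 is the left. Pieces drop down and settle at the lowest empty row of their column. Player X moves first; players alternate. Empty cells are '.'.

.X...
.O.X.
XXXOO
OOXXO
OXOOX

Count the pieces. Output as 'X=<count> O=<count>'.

X=9 O=9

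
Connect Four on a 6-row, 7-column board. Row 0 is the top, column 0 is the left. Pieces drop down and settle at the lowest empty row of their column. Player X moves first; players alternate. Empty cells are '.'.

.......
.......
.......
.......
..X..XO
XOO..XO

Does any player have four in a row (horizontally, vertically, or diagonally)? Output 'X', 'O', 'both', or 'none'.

none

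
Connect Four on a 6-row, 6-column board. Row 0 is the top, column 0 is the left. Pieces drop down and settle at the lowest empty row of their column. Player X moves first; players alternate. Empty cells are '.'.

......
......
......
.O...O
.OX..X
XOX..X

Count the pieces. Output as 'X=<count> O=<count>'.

X=5 O=4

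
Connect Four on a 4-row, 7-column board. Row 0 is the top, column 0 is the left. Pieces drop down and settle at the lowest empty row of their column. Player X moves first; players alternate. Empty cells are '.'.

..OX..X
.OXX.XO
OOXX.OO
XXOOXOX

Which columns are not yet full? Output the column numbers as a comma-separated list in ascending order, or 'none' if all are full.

Answer: 0,1,4,5

Derivation:
col 0: top cell = '.' → open
col 1: top cell = '.' → open
col 2: top cell = 'O' → FULL
col 3: top cell = 'X' → FULL
col 4: top cell = '.' → open
col 5: top cell = '.' → open
col 6: top cell = 'X' → FULL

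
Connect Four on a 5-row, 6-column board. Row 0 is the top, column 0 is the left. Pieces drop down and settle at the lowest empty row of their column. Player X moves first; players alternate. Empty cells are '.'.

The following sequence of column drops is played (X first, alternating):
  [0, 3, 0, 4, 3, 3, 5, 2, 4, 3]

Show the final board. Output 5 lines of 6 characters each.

Move 1: X drops in col 0, lands at row 4
Move 2: O drops in col 3, lands at row 4
Move 3: X drops in col 0, lands at row 3
Move 4: O drops in col 4, lands at row 4
Move 5: X drops in col 3, lands at row 3
Move 6: O drops in col 3, lands at row 2
Move 7: X drops in col 5, lands at row 4
Move 8: O drops in col 2, lands at row 4
Move 9: X drops in col 4, lands at row 3
Move 10: O drops in col 3, lands at row 1

Answer: ......
...O..
...O..
X..XX.
X.OOOX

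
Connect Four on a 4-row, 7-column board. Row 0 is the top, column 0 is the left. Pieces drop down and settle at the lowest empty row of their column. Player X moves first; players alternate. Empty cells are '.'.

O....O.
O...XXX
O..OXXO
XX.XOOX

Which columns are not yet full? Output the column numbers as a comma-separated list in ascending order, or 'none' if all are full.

col 0: top cell = 'O' → FULL
col 1: top cell = '.' → open
col 2: top cell = '.' → open
col 3: top cell = '.' → open
col 4: top cell = '.' → open
col 5: top cell = 'O' → FULL
col 6: top cell = '.' → open

Answer: 1,2,3,4,6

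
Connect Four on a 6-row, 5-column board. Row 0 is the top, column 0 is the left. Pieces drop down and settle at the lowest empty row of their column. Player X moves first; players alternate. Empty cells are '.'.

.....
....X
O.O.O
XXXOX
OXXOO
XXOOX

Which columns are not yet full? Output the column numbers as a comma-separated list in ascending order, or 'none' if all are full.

col 0: top cell = '.' → open
col 1: top cell = '.' → open
col 2: top cell = '.' → open
col 3: top cell = '.' → open
col 4: top cell = '.' → open

Answer: 0,1,2,3,4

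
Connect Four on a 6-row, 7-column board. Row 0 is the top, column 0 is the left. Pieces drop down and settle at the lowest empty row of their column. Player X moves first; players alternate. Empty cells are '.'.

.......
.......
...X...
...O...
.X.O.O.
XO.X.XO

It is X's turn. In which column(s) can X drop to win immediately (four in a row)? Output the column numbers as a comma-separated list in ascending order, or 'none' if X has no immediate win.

Answer: none

Derivation:
col 0: drop X → no win
col 1: drop X → no win
col 2: drop X → no win
col 3: drop X → no win
col 4: drop X → no win
col 5: drop X → no win
col 6: drop X → no win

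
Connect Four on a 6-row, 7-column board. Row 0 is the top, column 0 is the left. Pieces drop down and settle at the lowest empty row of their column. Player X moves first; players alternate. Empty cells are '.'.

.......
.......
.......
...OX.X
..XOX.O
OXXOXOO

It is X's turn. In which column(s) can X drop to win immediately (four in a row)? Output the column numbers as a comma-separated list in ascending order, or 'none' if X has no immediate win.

Answer: 4

Derivation:
col 0: drop X → no win
col 1: drop X → no win
col 2: drop X → no win
col 3: drop X → no win
col 4: drop X → WIN!
col 5: drop X → no win
col 6: drop X → no win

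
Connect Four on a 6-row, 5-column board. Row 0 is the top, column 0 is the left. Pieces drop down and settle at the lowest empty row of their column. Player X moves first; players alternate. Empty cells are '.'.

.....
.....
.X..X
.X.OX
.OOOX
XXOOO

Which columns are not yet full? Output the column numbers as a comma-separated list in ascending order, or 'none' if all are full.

Answer: 0,1,2,3,4

Derivation:
col 0: top cell = '.' → open
col 1: top cell = '.' → open
col 2: top cell = '.' → open
col 3: top cell = '.' → open
col 4: top cell = '.' → open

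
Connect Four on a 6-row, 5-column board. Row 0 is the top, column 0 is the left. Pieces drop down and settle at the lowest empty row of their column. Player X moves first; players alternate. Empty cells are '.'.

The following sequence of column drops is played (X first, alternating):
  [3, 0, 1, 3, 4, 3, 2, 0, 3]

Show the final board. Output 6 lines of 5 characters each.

Move 1: X drops in col 3, lands at row 5
Move 2: O drops in col 0, lands at row 5
Move 3: X drops in col 1, lands at row 5
Move 4: O drops in col 3, lands at row 4
Move 5: X drops in col 4, lands at row 5
Move 6: O drops in col 3, lands at row 3
Move 7: X drops in col 2, lands at row 5
Move 8: O drops in col 0, lands at row 4
Move 9: X drops in col 3, lands at row 2

Answer: .....
.....
...X.
...O.
O..O.
OXXXX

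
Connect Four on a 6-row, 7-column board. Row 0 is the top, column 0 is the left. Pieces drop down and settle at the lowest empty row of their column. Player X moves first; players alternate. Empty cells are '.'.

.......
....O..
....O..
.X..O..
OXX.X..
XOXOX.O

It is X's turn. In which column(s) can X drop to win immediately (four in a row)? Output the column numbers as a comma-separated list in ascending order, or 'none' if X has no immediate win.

col 0: drop X → no win
col 1: drop X → no win
col 2: drop X → no win
col 3: drop X → WIN!
col 4: drop X → no win
col 5: drop X → no win
col 6: drop X → no win

Answer: 3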